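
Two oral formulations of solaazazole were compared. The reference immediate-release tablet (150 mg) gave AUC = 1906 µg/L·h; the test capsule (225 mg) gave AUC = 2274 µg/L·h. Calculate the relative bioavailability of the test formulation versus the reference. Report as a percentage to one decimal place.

F_rel = 79.5%

F_rel = (AUC_test/D_test) / (AUC_ref/D_ref)
      = (2274/225) / (1906/150)
      = 10.1067 / 12.7067 = 0.7954 = 79.54%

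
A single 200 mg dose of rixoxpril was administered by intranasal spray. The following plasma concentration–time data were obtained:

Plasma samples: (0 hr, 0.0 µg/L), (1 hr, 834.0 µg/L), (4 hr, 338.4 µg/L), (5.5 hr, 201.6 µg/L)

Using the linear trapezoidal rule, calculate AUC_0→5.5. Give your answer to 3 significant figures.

AUC = 2580 µg/L·hr

Trapezoidal AUC_0→5.5:
  [0→1]: (0.0+834.0)/2 × 1 = 417.0
  [1→4]: (834.0+338.4)/2 × 3 = 1758.6
  [4→5.5]: (338.4+201.6)/2 × 1.5 = 405.0
  Sum = 2580.6 µg/L·hr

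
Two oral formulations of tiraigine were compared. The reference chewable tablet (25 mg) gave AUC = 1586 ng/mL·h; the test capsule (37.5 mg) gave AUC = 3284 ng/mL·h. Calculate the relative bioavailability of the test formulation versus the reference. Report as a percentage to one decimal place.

F_rel = 138.0%

F_rel = (AUC_test/D_test) / (AUC_ref/D_ref)
      = (3284/37.5) / (1586/25)
      = 87.5733 / 63.44 = 1.3804 = 138.04%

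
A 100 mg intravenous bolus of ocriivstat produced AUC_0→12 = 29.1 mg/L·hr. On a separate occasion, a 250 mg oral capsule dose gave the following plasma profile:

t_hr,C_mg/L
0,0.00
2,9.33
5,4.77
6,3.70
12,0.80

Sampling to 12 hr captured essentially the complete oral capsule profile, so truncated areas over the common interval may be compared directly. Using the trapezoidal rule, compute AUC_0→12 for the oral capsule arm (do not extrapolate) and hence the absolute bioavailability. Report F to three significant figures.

F = 0.663

Trapezoidal AUC_0→12 (oral capsule):
  [0→2]: (0.00+9.33)/2 × 2 = 9.33
  [2→5]: (9.33+4.77)/2 × 3 = 21.15
  [5→6]: (4.77+3.70)/2 × 1 = 4.235
  [6→12]: (3.70+0.80)/2 × 6 = 13.5
  Sum = 48.215 mg/L·hr
F = (AUC_ev/D_ev)/(AUC_iv/D_iv) = (48.215/250)/(29.1/100) = 0.19286/0.291 = 0.6627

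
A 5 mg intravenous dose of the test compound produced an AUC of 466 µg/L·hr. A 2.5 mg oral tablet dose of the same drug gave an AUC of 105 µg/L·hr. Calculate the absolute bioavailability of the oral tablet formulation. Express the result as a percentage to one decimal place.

F = 45.1%

F = (AUC_ev / D_ev) / (AUC_iv / D_iv)
  = (105/2.5) / (466/5)
  = 42 / 93.2 = 0.4506
  = 45.06%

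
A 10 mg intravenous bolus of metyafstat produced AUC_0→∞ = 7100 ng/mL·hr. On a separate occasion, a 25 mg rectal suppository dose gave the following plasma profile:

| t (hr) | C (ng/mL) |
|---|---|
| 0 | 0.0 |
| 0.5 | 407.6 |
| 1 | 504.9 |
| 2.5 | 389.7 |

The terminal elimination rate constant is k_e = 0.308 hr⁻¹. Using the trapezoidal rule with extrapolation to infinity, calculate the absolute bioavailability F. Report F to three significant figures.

Trapezoidal AUC_0→2.5 (rectal suppository):
  [0→0.5]: (0.0+407.6)/2 × 0.5 = 101.9
  [0.5→1]: (407.6+504.9)/2 × 0.5 = 228.125
  [1→2.5]: (504.9+389.7)/2 × 1.5 = 670.95
  Sum = 1000.975 ng/mL·hr
Tail: C_last/k_e = 389.7/0.308 = 1265.260
AUC_0→∞ (rectal suppository) = 1000.975 + 1265.260 = 2266.235 ng/mL·hr
F = (AUC_ev/D_ev)/(AUC_iv/D_iv) = (2266.235/25)/(7100/10) = 90.6494/710 = 0.1277

F = 0.128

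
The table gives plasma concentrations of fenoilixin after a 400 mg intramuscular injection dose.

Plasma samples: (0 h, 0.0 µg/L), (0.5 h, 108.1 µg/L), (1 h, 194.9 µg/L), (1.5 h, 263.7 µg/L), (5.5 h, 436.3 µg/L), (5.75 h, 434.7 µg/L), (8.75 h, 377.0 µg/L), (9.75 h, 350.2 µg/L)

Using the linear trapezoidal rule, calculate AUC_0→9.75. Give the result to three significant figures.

Trapezoidal AUC_0→9.75:
  [0→0.5]: (0.0+108.1)/2 × 0.5 = 27.025
  [0.5→1]: (108.1+194.9)/2 × 0.5 = 75.75
  [1→1.5]: (194.9+263.7)/2 × 0.5 = 114.65
  [1.5→5.5]: (263.7+436.3)/2 × 4 = 1400.0
  [5.5→5.75]: (436.3+434.7)/2 × 0.25 = 108.875
  [5.75→8.75]: (434.7+377.0)/2 × 3 = 1217.55
  [8.75→9.75]: (377.0+350.2)/2 × 1 = 363.6
  Sum = 3307.45 µg/L·h

AUC = 3310 µg/L·h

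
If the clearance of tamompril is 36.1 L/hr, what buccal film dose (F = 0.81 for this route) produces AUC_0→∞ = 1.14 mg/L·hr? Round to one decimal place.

Dose = CL × AUC_0→∞ / F
     = 36.1 × 1.14 / 0.81 = 50.8074 mg

Dose = 50.8 mg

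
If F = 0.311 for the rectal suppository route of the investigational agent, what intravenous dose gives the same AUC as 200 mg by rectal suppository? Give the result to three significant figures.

D_iv = 62.2 mg

Systemic exposure from an extravascular dose = F × D_ev, so the equivalent IV dose is F × D_ev.
D_iv = F × D_ev = 0.311 × 200 = 62.2 mg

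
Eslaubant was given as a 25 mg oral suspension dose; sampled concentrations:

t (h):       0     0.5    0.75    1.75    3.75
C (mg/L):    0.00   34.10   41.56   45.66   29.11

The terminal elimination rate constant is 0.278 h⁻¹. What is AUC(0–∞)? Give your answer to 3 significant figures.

Trapezoidal AUC_0→3.75:
  [0→0.5]: (0.00+34.10)/2 × 0.5 = 8.525
  [0.5→0.75]: (34.10+41.56)/2 × 0.25 = 9.4575
  [0.75→1.75]: (41.56+45.66)/2 × 1 = 43.61
  [1.75→3.75]: (45.66+29.11)/2 × 2 = 74.77
  Sum = 136.3625 mg/L·h
Extrapolated tail: C_last / k_e = 29.11 / 0.278 = 104.712
AUC_0→∞ = 136.3625 + 104.712 = 241.0745 mg/L·h

AUC = 241 mg/L·h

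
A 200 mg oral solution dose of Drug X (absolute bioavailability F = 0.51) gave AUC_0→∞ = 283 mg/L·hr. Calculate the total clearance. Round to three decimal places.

CL = 0.360 L/hr

CL = F × Dose / AUC_0→∞
   = 0.51 × 200 / 283 = 0.360424 L/hr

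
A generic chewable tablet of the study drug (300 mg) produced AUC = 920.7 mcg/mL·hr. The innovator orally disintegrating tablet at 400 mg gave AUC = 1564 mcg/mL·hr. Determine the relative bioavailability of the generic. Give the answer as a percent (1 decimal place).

F_rel = (AUC_test/D_test) / (AUC_ref/D_ref)
      = (920.7/300) / (1564/400)
      = 3.069 / 3.91 = 0.7849 = 78.49%

F_rel = 78.5%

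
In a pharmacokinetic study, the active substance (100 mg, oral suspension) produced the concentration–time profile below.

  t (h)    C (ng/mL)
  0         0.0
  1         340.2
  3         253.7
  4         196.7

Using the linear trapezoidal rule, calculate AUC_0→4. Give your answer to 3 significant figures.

Trapezoidal AUC_0→4:
  [0→1]: (0.0+340.2)/2 × 1 = 170.1
  [1→3]: (340.2+253.7)/2 × 2 = 593.9
  [3→4]: (253.7+196.7)/2 × 1 = 225.2
  Sum = 989.2 ng/mL·h

AUC = 989 ng/mL·h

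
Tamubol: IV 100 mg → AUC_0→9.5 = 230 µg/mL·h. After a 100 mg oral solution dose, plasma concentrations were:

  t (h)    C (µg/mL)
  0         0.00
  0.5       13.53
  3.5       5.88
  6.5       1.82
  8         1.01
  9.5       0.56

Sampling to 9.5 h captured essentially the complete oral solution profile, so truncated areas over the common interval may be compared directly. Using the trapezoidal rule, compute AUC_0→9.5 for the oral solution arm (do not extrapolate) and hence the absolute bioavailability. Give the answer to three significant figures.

Trapezoidal AUC_0→9.5 (oral solution):
  [0→0.5]: (0.00+13.53)/2 × 0.5 = 3.3825
  [0.5→3.5]: (13.53+5.88)/2 × 3 = 29.115
  [3.5→6.5]: (5.88+1.82)/2 × 3 = 11.55
  [6.5→8]: (1.82+1.01)/2 × 1.5 = 2.1225
  [8→9.5]: (1.01+0.56)/2 × 1.5 = 1.1775
  Sum = 47.3475 µg/mL·h
F = (AUC_ev/D_ev)/(AUC_iv/D_iv) = (47.3475/100)/(230/100) = 0.473475/2.3 = 0.2059

F = 0.206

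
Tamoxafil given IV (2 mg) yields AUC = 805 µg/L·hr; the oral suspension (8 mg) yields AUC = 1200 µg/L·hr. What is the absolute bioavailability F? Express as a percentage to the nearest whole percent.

F = 37%

F = (AUC_ev / D_ev) / (AUC_iv / D_iv)
  = (1200/8) / (805/2)
  = 150 / 402.5 = 0.3727
  = 37.27%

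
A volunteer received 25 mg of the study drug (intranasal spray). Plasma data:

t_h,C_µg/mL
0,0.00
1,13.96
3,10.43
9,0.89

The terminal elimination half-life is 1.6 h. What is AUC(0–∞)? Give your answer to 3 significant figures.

AUC = 67.4 µg/mL·h

Trapezoidal AUC_0→9:
  [0→1]: (0.00+13.96)/2 × 1 = 6.98
  [1→3]: (13.96+10.43)/2 × 2 = 24.39
  [3→9]: (10.43+0.89)/2 × 6 = 33.96
  Sum = 65.33 µg/mL·h
k_e = ln2 / t½ = 0.693147 / 1.6 = 0.4332 h^-1
Extrapolated tail: C_last / k_e = 0.89 / 0.4332 = 2.054
AUC_0→∞ = 65.33 + 2.054 = 67.384 µg/mL·h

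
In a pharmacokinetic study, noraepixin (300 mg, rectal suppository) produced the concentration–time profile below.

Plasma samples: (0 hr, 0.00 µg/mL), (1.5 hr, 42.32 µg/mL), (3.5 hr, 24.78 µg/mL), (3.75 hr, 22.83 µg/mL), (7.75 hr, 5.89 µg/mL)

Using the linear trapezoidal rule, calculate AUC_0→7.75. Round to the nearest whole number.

Trapezoidal AUC_0→7.75:
  [0→1.5]: (0.00+42.32)/2 × 1.5 = 31.74
  [1.5→3.5]: (42.32+24.78)/2 × 2 = 67.1
  [3.5→3.75]: (24.78+22.83)/2 × 0.25 = 5.95125
  [3.75→7.75]: (22.83+5.89)/2 × 4 = 57.44
  Sum = 162.23125 µg/mL·hr

AUC = 162 µg/mL·hr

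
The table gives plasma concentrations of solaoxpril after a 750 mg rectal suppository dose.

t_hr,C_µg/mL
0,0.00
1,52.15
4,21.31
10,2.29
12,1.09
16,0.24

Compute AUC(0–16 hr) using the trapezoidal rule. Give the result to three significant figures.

Trapezoidal AUC_0→16:
  [0→1]: (0.00+52.15)/2 × 1 = 26.075
  [1→4]: (52.15+21.31)/2 × 3 = 110.19
  [4→10]: (21.31+2.29)/2 × 6 = 70.8
  [10→12]: (2.29+1.09)/2 × 2 = 3.38
  [12→16]: (1.09+0.24)/2 × 4 = 2.66
  Sum = 213.105 µg/mL·hr

AUC = 213 µg/mL·hr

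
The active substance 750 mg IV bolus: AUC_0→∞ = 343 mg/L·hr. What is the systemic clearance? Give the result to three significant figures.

CL = Dose_iv / AUC_0→∞
   = 750 / 343 = 2.18659 L/hr

CL = 2.19 L/hr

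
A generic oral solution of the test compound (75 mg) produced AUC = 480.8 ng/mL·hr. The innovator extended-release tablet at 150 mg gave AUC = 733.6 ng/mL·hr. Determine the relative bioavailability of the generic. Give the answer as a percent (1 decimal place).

F_rel = 131.1%

F_rel = (AUC_test/D_test) / (AUC_ref/D_ref)
      = (480.8/75) / (733.6/150)
      = 6.41067 / 4.89067 = 1.3108 = 131.08%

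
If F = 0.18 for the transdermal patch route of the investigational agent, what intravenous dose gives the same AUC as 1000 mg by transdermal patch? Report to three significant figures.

D_iv = 180 mg

Systemic exposure from an extravascular dose = F × D_ev, so the equivalent IV dose is F × D_ev.
D_iv = F × D_ev = 0.18 × 1000 = 180 mg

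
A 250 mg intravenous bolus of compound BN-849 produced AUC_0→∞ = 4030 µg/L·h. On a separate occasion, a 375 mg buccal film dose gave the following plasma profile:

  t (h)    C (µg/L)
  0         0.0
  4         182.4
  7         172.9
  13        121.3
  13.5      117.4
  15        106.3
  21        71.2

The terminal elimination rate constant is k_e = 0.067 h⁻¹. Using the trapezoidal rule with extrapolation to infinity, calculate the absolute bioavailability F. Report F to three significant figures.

F = 0.596

Trapezoidal AUC_0→21 (buccal film):
  [0→4]: (0.0+182.4)/2 × 4 = 364.8
  [4→7]: (182.4+172.9)/2 × 3 = 532.95
  [7→13]: (172.9+121.3)/2 × 6 = 882.6
  [13→13.5]: (121.3+117.4)/2 × 0.5 = 59.675
  [13.5→15]: (117.4+106.3)/2 × 1.5 = 167.775
  [15→21]: (106.3+71.2)/2 × 6 = 532.5
  Sum = 2540.3 µg/L·h
Tail: C_last/k_e = 71.2/0.067 = 1062.687
AUC_0→∞ (buccal film) = 2540.3 + 1062.687 = 3602.987 µg/L·h
F = (AUC_ev/D_ev)/(AUC_iv/D_iv) = (3602.987/375)/(4030/250) = 9.60797/16.12 = 0.5960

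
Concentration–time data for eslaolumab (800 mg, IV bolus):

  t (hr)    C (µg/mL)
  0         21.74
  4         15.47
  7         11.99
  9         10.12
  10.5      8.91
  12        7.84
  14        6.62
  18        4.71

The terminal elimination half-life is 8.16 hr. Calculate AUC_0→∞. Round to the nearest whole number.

AUC = 257 µg/mL·hr

Trapezoidal AUC_0→18:
  [0→4]: (21.74+15.47)/2 × 4 = 74.42
  [4→7]: (15.47+11.99)/2 × 3 = 41.19
  [7→9]: (11.99+10.12)/2 × 2 = 22.11
  [9→10.5]: (10.12+8.91)/2 × 1.5 = 14.2725
  [10.5→12]: (8.91+7.84)/2 × 1.5 = 12.5625
  [12→14]: (7.84+6.62)/2 × 2 = 14.46
  [14→18]: (6.62+4.71)/2 × 4 = 22.66
  Sum = 201.675 µg/mL·hr
k_e = ln2 / t½ = 0.693147 / 8.16 = 0.0849 hr^-1
Extrapolated tail: C_last / k_e = 4.71 / 0.0849 = 55.477
AUC_0→∞ = 201.675 + 55.477 = 257.152 µg/mL·hr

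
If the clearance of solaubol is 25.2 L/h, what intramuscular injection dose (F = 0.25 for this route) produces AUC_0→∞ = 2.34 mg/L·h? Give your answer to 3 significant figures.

Dose = CL × AUC_0→∞ / F
     = 25.2 × 2.34 / 0.25 = 235.872 mg

Dose = 236 mg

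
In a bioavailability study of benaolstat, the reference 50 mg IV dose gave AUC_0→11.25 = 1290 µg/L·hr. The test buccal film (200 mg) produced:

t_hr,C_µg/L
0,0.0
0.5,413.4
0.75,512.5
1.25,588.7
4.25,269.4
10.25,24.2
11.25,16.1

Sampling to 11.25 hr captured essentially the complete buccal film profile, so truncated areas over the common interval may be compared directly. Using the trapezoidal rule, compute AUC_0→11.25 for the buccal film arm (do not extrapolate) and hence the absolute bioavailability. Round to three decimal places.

F = 0.520

Trapezoidal AUC_0→11.25 (buccal film):
  [0→0.5]: (0.0+413.4)/2 × 0.5 = 103.35
  [0.5→0.75]: (413.4+512.5)/2 × 0.25 = 115.7375
  [0.75→1.25]: (512.5+588.7)/2 × 0.5 = 275.3
  [1.25→4.25]: (588.7+269.4)/2 × 3 = 1287.15
  [4.25→10.25]: (269.4+24.2)/2 × 6 = 880.8
  [10.25→11.25]: (24.2+16.1)/2 × 1 = 20.15
  Sum = 2682.4875 µg/L·hr
F = (AUC_ev/D_ev)/(AUC_iv/D_iv) = (2682.4875/200)/(1290/50) = 13.4124/25.8 = 0.5199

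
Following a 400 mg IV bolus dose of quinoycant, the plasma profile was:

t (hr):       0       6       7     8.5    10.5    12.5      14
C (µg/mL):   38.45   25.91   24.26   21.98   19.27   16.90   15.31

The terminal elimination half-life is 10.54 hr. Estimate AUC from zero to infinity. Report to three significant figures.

Trapezoidal AUC_0→14:
  [0→6]: (38.45+25.91)/2 × 6 = 193.08
  [6→7]: (25.91+24.26)/2 × 1 = 25.085
  [7→8.5]: (24.26+21.98)/2 × 1.5 = 34.68
  [8.5→10.5]: (21.98+19.27)/2 × 2 = 41.25
  [10.5→12.5]: (19.27+16.90)/2 × 2 = 36.17
  [12.5→14]: (16.90+15.31)/2 × 1.5 = 24.1575
  Sum = 354.4225 µg/mL·hr
k_e = ln2 / t½ = 0.693147 / 10.54 = 0.0658 hr^-1
Extrapolated tail: C_last / k_e = 15.31 / 0.0658 = 232.675
AUC_0→∞ = 354.4225 + 232.675 = 587.0975 µg/mL·hr

AUC = 587 µg/mL·hr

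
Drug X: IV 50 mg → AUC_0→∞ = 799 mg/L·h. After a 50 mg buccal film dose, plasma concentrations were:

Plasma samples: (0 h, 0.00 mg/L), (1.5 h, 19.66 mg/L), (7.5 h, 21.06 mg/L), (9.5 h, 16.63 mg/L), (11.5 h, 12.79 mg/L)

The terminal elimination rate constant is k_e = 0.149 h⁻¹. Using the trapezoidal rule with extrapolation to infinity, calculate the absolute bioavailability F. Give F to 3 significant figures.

Trapezoidal AUC_0→11.5 (buccal film):
  [0→1.5]: (0.00+19.66)/2 × 1.5 = 14.745
  [1.5→7.5]: (19.66+21.06)/2 × 6 = 122.16
  [7.5→9.5]: (21.06+16.63)/2 × 2 = 37.69
  [9.5→11.5]: (16.63+12.79)/2 × 2 = 29.42
  Sum = 204.015 mg/L·h
Tail: C_last/k_e = 12.79/0.149 = 85.839
AUC_0→∞ (buccal film) = 204.015 + 85.839 = 289.854 mg/L·h
F = (AUC_ev/D_ev)/(AUC_iv/D_iv) = (289.854/50)/(799/50) = 5.79708/15.98 = 0.3628

F = 0.363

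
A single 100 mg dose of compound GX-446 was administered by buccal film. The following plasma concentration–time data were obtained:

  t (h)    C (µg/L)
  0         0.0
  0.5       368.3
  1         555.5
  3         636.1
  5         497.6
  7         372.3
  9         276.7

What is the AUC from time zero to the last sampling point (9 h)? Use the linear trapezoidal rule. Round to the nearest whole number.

Trapezoidal AUC_0→9:
  [0→0.5]: (0.0+368.3)/2 × 0.5 = 92.075
  [0.5→1]: (368.3+555.5)/2 × 0.5 = 230.95
  [1→3]: (555.5+636.1)/2 × 2 = 1191.6
  [3→5]: (636.1+497.6)/2 × 2 = 1133.7
  [5→7]: (497.6+372.3)/2 × 2 = 869.9
  [7→9]: (372.3+276.7)/2 × 2 = 649.0
  Sum = 4167.225 µg/L·h

AUC = 4167 µg/L·h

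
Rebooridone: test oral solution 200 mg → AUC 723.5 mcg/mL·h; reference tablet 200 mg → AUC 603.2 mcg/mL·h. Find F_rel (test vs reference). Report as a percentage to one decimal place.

F_rel = 119.9%

F_rel = (AUC_test/D_test) / (AUC_ref/D_ref)
      = (723.5/200) / (603.2/200)
      = 3.6175 / 3.016 = 1.1994 = 119.94%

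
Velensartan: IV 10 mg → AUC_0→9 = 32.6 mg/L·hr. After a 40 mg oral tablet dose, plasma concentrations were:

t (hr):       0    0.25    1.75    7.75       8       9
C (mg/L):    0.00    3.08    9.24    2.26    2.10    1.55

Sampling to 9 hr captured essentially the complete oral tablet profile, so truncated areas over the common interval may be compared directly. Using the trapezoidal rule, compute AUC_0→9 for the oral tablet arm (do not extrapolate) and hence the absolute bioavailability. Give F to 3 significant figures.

F = 0.357

Trapezoidal AUC_0→9 (oral tablet):
  [0→0.25]: (0.00+3.08)/2 × 0.25 = 0.385
  [0.25→1.75]: (3.08+9.24)/2 × 1.5 = 9.24
  [1.75→7.75]: (9.24+2.26)/2 × 6 = 34.5
  [7.75→8]: (2.26+2.10)/2 × 0.25 = 0.545
  [8→9]: (2.10+1.55)/2 × 1 = 1.825
  Sum = 46.495 mg/L·hr
F = (AUC_ev/D_ev)/(AUC_iv/D_iv) = (46.495/40)/(32.6/10) = 1.162375/3.26 = 0.3566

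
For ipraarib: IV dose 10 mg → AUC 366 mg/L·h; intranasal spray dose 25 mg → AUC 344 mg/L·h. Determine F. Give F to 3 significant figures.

F = (AUC_ev / D_ev) / (AUC_iv / D_iv)
  = (344/25) / (366/10)
  = 13.76 / 36.6 = 0.3760

F = 0.376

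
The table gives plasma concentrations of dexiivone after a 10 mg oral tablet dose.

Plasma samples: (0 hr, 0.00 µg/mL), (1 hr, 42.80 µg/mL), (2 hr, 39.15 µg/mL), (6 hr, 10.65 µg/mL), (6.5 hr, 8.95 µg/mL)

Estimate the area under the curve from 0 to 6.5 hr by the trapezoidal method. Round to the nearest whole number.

Trapezoidal AUC_0→6.5:
  [0→1]: (0.00+42.80)/2 × 1 = 21.4
  [1→2]: (42.80+39.15)/2 × 1 = 40.975
  [2→6]: (39.15+10.65)/2 × 4 = 99.6
  [6→6.5]: (10.65+8.95)/2 × 0.5 = 4.9
  Sum = 166.875 µg/mL·hr

AUC = 167 µg/mL·hr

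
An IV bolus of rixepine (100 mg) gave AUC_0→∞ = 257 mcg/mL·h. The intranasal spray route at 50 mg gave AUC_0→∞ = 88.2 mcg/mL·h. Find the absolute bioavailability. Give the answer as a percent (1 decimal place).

F = (AUC_ev / D_ev) / (AUC_iv / D_iv)
  = (88.2/50) / (257/100)
  = 1.764 / 2.57 = 0.6864
  = 68.64%

F = 68.6%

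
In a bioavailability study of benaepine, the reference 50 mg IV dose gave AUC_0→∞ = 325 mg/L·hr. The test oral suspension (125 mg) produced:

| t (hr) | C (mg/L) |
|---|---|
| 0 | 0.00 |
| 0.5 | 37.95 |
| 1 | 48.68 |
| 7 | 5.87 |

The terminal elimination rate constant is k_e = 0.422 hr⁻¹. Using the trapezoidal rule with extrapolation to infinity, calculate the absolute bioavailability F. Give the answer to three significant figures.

F = 0.257

Trapezoidal AUC_0→7 (oral suspension):
  [0→0.5]: (0.00+37.95)/2 × 0.5 = 9.4875
  [0.5→1]: (37.95+48.68)/2 × 0.5 = 21.6575
  [1→7]: (48.68+5.87)/2 × 6 = 163.65
  Sum = 194.795 mg/L·hr
Tail: C_last/k_e = 5.87/0.422 = 13.910
AUC_0→∞ (oral suspension) = 194.795 + 13.910 = 208.705 mg/L·hr
F = (AUC_ev/D_ev)/(AUC_iv/D_iv) = (208.705/125)/(325/50) = 1.66964/6.5 = 0.2569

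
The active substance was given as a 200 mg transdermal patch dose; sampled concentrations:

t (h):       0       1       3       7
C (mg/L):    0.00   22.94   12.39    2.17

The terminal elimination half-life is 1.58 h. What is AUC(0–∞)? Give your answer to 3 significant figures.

AUC = 80.9 mg/L·h

Trapezoidal AUC_0→7:
  [0→1]: (0.00+22.94)/2 × 1 = 11.47
  [1→3]: (22.94+12.39)/2 × 2 = 35.33
  [3→7]: (12.39+2.17)/2 × 4 = 29.12
  Sum = 75.92 mg/L·h
k_e = ln2 / t½ = 0.693147 / 1.58 = 0.4387 h^-1
Extrapolated tail: C_last / k_e = 2.17 / 0.4387 = 4.946
AUC_0→∞ = 75.92 + 4.946 = 80.866 mg/L·h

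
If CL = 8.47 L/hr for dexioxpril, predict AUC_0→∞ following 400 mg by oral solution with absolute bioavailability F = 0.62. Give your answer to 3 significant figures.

AUC_0→∞ = F × Dose / CL
        = 0.62 × 400 / 8.47 = 29.2798 mg/L·hr

AUC = 29.3 mg/L·hr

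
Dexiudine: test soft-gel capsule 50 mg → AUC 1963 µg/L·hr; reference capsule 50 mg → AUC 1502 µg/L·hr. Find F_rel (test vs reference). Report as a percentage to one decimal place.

F_rel = 130.7%

F_rel = (AUC_test/D_test) / (AUC_ref/D_ref)
      = (1963/50) / (1502/50)
      = 39.26 / 30.04 = 1.3069 = 130.69%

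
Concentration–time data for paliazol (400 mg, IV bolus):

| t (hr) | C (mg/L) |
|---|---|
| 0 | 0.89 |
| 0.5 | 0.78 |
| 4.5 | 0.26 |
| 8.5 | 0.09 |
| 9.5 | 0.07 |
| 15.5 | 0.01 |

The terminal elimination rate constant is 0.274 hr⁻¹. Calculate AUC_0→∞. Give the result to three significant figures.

AUC = 3.55 mg/L·hr

Trapezoidal AUC_0→15.5:
  [0→0.5]: (0.89+0.78)/2 × 0.5 = 0.4175
  [0.5→4.5]: (0.78+0.26)/2 × 4 = 2.08
  [4.5→8.5]: (0.26+0.09)/2 × 4 = 0.7
  [8.5→9.5]: (0.09+0.07)/2 × 1 = 0.08
  [9.5→15.5]: (0.07+0.01)/2 × 6 = 0.24
  Sum = 3.5175 mg/L·hr
Extrapolated tail: C_last / k_e = 0.01 / 0.274 = 0.036
AUC_0→∞ = 3.5175 + 0.036 = 3.5535 mg/L·hr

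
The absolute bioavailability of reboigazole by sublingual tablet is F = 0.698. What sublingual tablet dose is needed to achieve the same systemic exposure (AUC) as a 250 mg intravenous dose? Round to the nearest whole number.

D_sublingual = 358 mg

For equal systemic exposure: F × D_ev = D_iv
D_ev = D_iv / F = 250 / 0.698 = 358.166 mg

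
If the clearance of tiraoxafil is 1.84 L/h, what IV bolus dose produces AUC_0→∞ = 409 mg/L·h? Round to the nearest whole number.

Dose_iv = CL × AUC_0→∞
     = 1.84 × 409 = 752.56 mg

Dose = 753 mg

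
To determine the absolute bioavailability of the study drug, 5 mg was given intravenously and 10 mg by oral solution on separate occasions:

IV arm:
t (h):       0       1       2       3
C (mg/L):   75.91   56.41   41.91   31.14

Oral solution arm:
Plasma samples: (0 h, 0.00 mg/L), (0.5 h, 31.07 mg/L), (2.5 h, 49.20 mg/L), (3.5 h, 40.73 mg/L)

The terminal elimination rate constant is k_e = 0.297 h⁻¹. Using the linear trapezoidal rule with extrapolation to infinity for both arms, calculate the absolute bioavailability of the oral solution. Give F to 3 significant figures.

Trapezoidal AUC_0→3 (IV):
  [0→1]: (75.91+56.41)/2 × 1 = 66.16
  [1→2]: (56.41+41.91)/2 × 1 = 49.16
  [2→3]: (41.91+31.14)/2 × 1 = 36.525
  Sum = 151.845 mg/L·h
IV tail: 31.14/0.297 = 104.848; AUC_iv,0→∞ = 151.845 + 104.848 = 256.693 mg/L·h
Trapezoidal AUC_0→3.5 (oral solution):
  [0→0.5]: (0.00+31.07)/2 × 0.5 = 7.7675
  [0.5→2.5]: (31.07+49.20)/2 × 2 = 80.27
  [2.5→3.5]: (49.20+40.73)/2 × 1 = 44.965
  Sum = 133.0025 mg/L·h
oral solution tail: 40.73/0.297 = 137.138; AUC_ev,0→∞ = 133.0025 + 137.138 = 270.1405 mg/L·h
F = (AUC_ev/D_ev)/(AUC_iv/D_iv) = (270.1405/10)/(256.693/5) = 27.01405/51.3386 = 0.5262

F = 0.526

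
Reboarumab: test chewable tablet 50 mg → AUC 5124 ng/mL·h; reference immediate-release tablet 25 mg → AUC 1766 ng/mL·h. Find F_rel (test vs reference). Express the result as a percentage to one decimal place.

F_rel = (AUC_test/D_test) / (AUC_ref/D_ref)
      = (5124/50) / (1766/25)
      = 102.48 / 70.64 = 1.4507 = 145.07%

F_rel = 145.1%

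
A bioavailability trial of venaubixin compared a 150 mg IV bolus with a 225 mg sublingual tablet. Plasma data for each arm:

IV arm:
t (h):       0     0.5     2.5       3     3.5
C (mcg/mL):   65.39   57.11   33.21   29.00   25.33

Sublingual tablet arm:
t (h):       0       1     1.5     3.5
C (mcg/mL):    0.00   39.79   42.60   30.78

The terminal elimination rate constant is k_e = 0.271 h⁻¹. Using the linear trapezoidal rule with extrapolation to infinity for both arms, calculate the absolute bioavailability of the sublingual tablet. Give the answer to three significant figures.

Trapezoidal AUC_0→3.5 (IV):
  [0→0.5]: (65.39+57.11)/2 × 0.5 = 30.625
  [0.5→2.5]: (57.11+33.21)/2 × 2 = 90.32
  [2.5→3]: (33.21+29.00)/2 × 0.5 = 15.5525
  [3→3.5]: (29.00+25.33)/2 × 0.5 = 13.5825
  Sum = 150.08 mcg/mL·h
IV tail: 25.33/0.271 = 93.469; AUC_iv,0→∞ = 150.08 + 93.469 = 243.549 mcg/mL·h
Trapezoidal AUC_0→3.5 (sublingual tablet):
  [0→1]: (0.00+39.79)/2 × 1 = 19.895
  [1→1.5]: (39.79+42.60)/2 × 0.5 = 20.5975
  [1.5→3.5]: (42.60+30.78)/2 × 2 = 73.38
  Sum = 113.8725 mcg/mL·h
sublingual tablet tail: 30.78/0.271 = 113.579; AUC_ev,0→∞ = 113.8725 + 113.579 = 227.4515 mcg/mL·h
F = (AUC_ev/D_ev)/(AUC_iv/D_iv) = (227.4515/225)/(243.549/150) = 1.0109/1.62366 = 0.6226

F = 0.623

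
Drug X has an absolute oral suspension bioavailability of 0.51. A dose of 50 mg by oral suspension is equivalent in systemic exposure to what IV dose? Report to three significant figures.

Systemic exposure from an extravascular dose = F × D_ev, so the equivalent IV dose is F × D_ev.
D_iv = F × D_ev = 0.51 × 50 = 25.5 mg

D_iv = 25.5 mg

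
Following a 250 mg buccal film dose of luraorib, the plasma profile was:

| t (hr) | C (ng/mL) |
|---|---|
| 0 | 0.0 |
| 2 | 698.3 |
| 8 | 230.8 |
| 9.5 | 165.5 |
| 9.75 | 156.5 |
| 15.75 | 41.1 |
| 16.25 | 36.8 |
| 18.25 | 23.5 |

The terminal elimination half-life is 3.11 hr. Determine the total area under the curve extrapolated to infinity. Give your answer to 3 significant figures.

Trapezoidal AUC_0→18.25:
  [0→2]: (0.0+698.3)/2 × 2 = 698.3
  [2→8]: (698.3+230.8)/2 × 6 = 2787.3
  [8→9.5]: (230.8+165.5)/2 × 1.5 = 297.225
  [9.5→9.75]: (165.5+156.5)/2 × 0.25 = 40.25
  [9.75→15.75]: (156.5+41.1)/2 × 6 = 592.8
  [15.75→16.25]: (41.1+36.8)/2 × 0.5 = 19.475
  [16.25→18.25]: (36.8+23.5)/2 × 2 = 60.3
  Sum = 4495.65 ng/mL·hr
k_e = ln2 / t½ = 0.693147 / 3.11 = 0.2229 hr^-1
Extrapolated tail: C_last / k_e = 23.5 / 0.2229 = 105.428
AUC_0→∞ = 4495.65 + 105.428 = 4601.078 ng/mL·hr

AUC = 4600 ng/mL·hr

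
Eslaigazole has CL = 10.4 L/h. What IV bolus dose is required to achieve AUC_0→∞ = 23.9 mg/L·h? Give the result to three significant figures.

Dose = 249 mg

Dose_iv = CL × AUC_0→∞
     = 10.4 × 23.9 = 248.56 mg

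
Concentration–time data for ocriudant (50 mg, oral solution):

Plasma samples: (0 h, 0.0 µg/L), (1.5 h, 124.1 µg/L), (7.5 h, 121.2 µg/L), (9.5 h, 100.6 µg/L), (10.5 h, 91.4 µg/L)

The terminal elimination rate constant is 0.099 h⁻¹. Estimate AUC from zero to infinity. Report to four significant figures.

Trapezoidal AUC_0→10.5:
  [0→1.5]: (0.0+124.1)/2 × 1.5 = 93.075
  [1.5→7.5]: (124.1+121.2)/2 × 6 = 735.9
  [7.5→9.5]: (121.2+100.6)/2 × 2 = 221.8
  [9.5→10.5]: (100.6+91.4)/2 × 1 = 96.0
  Sum = 1146.775 µg/L·h
Extrapolated tail: C_last / k_e = 91.4 / 0.099 = 923.232
AUC_0→∞ = 1146.775 + 923.232 = 2070.007 µg/L·h

AUC = 2070 µg/L·h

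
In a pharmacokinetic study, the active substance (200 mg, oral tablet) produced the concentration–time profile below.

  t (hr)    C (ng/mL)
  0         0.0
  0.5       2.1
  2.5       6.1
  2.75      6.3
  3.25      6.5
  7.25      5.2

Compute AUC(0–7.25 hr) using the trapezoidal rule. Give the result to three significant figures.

Trapezoidal AUC_0→7.25:
  [0→0.5]: (0.0+2.1)/2 × 0.5 = 0.525
  [0.5→2.5]: (2.1+6.1)/2 × 2 = 8.2
  [2.5→2.75]: (6.1+6.3)/2 × 0.25 = 1.55
  [2.75→3.25]: (6.3+6.5)/2 × 0.5 = 3.2
  [3.25→7.25]: (6.5+5.2)/2 × 4 = 23.4
  Sum = 36.875 ng/mL·hr

AUC = 36.9 ng/mL·hr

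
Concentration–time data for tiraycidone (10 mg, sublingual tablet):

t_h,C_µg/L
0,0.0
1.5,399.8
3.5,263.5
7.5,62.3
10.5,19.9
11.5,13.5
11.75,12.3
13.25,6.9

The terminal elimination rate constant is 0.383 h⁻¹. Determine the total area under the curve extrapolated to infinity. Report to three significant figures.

AUC = 1790 µg/L·h

Trapezoidal AUC_0→13.25:
  [0→1.5]: (0.0+399.8)/2 × 1.5 = 299.85
  [1.5→3.5]: (399.8+263.5)/2 × 2 = 663.3
  [3.5→7.5]: (263.5+62.3)/2 × 4 = 651.6
  [7.5→10.5]: (62.3+19.9)/2 × 3 = 123.3
  [10.5→11.5]: (19.9+13.5)/2 × 1 = 16.7
  [11.5→11.75]: (13.5+12.3)/2 × 0.25 = 3.225
  [11.75→13.25]: (12.3+6.9)/2 × 1.5 = 14.4
  Sum = 1772.375 µg/L·h
Extrapolated tail: C_last / k_e = 6.9 / 0.383 = 18.016
AUC_0→∞ = 1772.375 + 18.016 = 1790.391 µg/L·h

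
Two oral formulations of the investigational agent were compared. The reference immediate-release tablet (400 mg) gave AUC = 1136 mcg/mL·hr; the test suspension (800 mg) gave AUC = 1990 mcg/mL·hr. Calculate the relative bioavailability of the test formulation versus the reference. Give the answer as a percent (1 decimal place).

F_rel = 87.6%

F_rel = (AUC_test/D_test) / (AUC_ref/D_ref)
      = (1990/800) / (1136/400)
      = 2.4875 / 2.84 = 0.8759 = 87.59%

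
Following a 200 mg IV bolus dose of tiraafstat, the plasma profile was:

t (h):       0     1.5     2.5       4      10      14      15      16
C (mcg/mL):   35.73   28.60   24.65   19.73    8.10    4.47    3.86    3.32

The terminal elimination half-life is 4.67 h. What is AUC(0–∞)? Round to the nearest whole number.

AUC = 247 mcg/mL·h

Trapezoidal AUC_0→16:
  [0→1.5]: (35.73+28.60)/2 × 1.5 = 48.2475
  [1.5→2.5]: (28.60+24.65)/2 × 1 = 26.625
  [2.5→4]: (24.65+19.73)/2 × 1.5 = 33.285
  [4→10]: (19.73+8.10)/2 × 6 = 83.49
  [10→14]: (8.10+4.47)/2 × 4 = 25.14
  [14→15]: (4.47+3.86)/2 × 1 = 4.165
  [15→16]: (3.86+3.32)/2 × 1 = 3.59
  Sum = 224.5425 mcg/mL·h
k_e = ln2 / t½ = 0.693147 / 4.67 = 0.1484 h^-1
Extrapolated tail: C_last / k_e = 3.32 / 0.1484 = 22.372
AUC_0→∞ = 224.5425 + 22.372 = 246.9145 mcg/mL·h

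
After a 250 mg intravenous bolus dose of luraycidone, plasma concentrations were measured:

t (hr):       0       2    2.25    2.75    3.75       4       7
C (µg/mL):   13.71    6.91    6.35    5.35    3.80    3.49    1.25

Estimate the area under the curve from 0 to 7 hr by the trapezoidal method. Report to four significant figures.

Trapezoidal AUC_0→7:
  [0→2]: (13.71+6.91)/2 × 2 = 20.62
  [2→2.25]: (6.91+6.35)/2 × 0.25 = 1.6575
  [2.25→2.75]: (6.35+5.35)/2 × 0.5 = 2.925
  [2.75→3.75]: (5.35+3.80)/2 × 1 = 4.575
  [3.75→4]: (3.80+3.49)/2 × 0.25 = 0.91125
  [4→7]: (3.49+1.25)/2 × 3 = 7.11
  Sum = 37.79875 µg/mL·hr

AUC = 37.80 µg/mL·hr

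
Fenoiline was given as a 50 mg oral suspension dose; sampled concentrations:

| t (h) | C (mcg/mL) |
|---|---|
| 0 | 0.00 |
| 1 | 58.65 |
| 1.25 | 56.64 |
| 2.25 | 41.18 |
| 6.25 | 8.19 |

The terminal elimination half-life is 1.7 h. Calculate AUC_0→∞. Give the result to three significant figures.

Trapezoidal AUC_0→6.25:
  [0→1]: (0.00+58.65)/2 × 1 = 29.325
  [1→1.25]: (58.65+56.64)/2 × 0.25 = 14.41125
  [1.25→2.25]: (56.64+41.18)/2 × 1 = 48.91
  [2.25→6.25]: (41.18+8.19)/2 × 4 = 98.74
  Sum = 191.38625 mcg/mL·h
k_e = ln2 / t½ = 0.693147 / 1.7 = 0.4077 h^-1
Extrapolated tail: C_last / k_e = 8.19 / 0.4077 = 20.088
AUC_0→∞ = 191.38625 + 20.088 = 211.47425 mcg/mL·h

AUC = 211 mcg/mL·h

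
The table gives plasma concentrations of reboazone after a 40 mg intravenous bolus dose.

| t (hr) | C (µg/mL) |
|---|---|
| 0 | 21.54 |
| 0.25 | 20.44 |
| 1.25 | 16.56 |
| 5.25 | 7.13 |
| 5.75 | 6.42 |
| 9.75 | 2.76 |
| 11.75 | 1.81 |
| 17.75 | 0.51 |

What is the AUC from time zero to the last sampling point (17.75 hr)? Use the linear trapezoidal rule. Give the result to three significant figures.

AUC = 104 µg/mL·hr

Trapezoidal AUC_0→17.75:
  [0→0.25]: (21.54+20.44)/2 × 0.25 = 5.2475
  [0.25→1.25]: (20.44+16.56)/2 × 1 = 18.5
  [1.25→5.25]: (16.56+7.13)/2 × 4 = 47.38
  [5.25→5.75]: (7.13+6.42)/2 × 0.5 = 3.3875
  [5.75→9.75]: (6.42+2.76)/2 × 4 = 18.36
  [9.75→11.75]: (2.76+1.81)/2 × 2 = 4.57
  [11.75→17.75]: (1.81+0.51)/2 × 6 = 6.96
  Sum = 104.405 µg/mL·hr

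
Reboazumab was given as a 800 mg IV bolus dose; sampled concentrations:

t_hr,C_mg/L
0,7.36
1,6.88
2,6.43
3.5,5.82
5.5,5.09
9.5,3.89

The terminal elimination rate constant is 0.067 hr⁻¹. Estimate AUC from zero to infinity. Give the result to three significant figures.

Trapezoidal AUC_0→9.5:
  [0→1]: (7.36+6.88)/2 × 1 = 7.12
  [1→2]: (6.88+6.43)/2 × 1 = 6.655
  [2→3.5]: (6.43+5.82)/2 × 1.5 = 9.1875
  [3.5→5.5]: (5.82+5.09)/2 × 2 = 10.91
  [5.5→9.5]: (5.09+3.89)/2 × 4 = 17.96
  Sum = 51.8325 mg/L·hr
Extrapolated tail: C_last / k_e = 3.89 / 0.067 = 58.060
AUC_0→∞ = 51.8325 + 58.060 = 109.8925 mg/L·hr

AUC = 110 mg/L·hr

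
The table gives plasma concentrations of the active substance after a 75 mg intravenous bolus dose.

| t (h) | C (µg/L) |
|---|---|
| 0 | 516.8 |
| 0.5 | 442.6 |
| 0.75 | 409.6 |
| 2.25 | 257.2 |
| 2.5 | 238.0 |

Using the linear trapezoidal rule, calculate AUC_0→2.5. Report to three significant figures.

Trapezoidal AUC_0→2.5:
  [0→0.5]: (516.8+442.6)/2 × 0.5 = 239.85
  [0.5→0.75]: (442.6+409.6)/2 × 0.25 = 106.525
  [0.75→2.25]: (409.6+257.2)/2 × 1.5 = 500.1
  [2.25→2.5]: (257.2+238.0)/2 × 0.25 = 61.9
  Sum = 908.375 µg/L·h

AUC = 908 µg/L·h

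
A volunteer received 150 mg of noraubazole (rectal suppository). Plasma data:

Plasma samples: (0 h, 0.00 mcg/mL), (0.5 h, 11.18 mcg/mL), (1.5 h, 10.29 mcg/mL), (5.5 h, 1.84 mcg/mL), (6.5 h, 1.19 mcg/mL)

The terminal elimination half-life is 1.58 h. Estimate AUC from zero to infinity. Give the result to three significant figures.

Trapezoidal AUC_0→6.5:
  [0→0.5]: (0.00+11.18)/2 × 0.5 = 2.795
  [0.5→1.5]: (11.18+10.29)/2 × 1 = 10.735
  [1.5→5.5]: (10.29+1.84)/2 × 4 = 24.26
  [5.5→6.5]: (1.84+1.19)/2 × 1 = 1.515
  Sum = 39.305 mcg/mL·h
k_e = ln2 / t½ = 0.693147 / 1.58 = 0.4387 h^-1
Extrapolated tail: C_last / k_e = 1.19 / 0.4387 = 2.713
AUC_0→∞ = 39.305 + 2.713 = 42.018 mcg/mL·h

AUC = 42.0 mcg/mL·h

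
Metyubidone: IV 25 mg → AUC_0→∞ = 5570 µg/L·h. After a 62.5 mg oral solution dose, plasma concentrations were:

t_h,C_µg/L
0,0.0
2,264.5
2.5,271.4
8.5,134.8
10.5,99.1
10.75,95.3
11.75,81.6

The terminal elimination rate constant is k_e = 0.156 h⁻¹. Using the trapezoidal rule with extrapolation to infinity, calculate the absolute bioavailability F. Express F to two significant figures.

Trapezoidal AUC_0→11.75 (oral solution):
  [0→2]: (0.0+264.5)/2 × 2 = 264.5
  [2→2.5]: (264.5+271.4)/2 × 0.5 = 133.975
  [2.5→8.5]: (271.4+134.8)/2 × 6 = 1218.6
  [8.5→10.5]: (134.8+99.1)/2 × 2 = 233.9
  [10.5→10.75]: (99.1+95.3)/2 × 0.25 = 24.3
  [10.75→11.75]: (95.3+81.6)/2 × 1 = 88.45
  Sum = 1963.725 µg/L·h
Tail: C_last/k_e = 81.6/0.156 = 523.077
AUC_0→∞ (oral solution) = 1963.725 + 523.077 = 2486.802 µg/L·h
F = (AUC_ev/D_ev)/(AUC_iv/D_iv) = (2486.802/62.5)/(5570/25) = 39.788832/222.8 = 0.1786

F = 0.18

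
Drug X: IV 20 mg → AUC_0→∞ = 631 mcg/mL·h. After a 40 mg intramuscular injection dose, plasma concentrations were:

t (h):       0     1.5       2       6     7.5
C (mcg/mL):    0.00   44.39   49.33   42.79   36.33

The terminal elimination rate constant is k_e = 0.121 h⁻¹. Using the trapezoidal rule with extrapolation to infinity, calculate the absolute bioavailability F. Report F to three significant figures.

F = 0.476

Trapezoidal AUC_0→7.5 (intramuscular injection):
  [0→1.5]: (0.00+44.39)/2 × 1.5 = 33.2925
  [1.5→2]: (44.39+49.33)/2 × 0.5 = 23.43
  [2→6]: (49.33+42.79)/2 × 4 = 184.24
  [6→7.5]: (42.79+36.33)/2 × 1.5 = 59.34
  Sum = 300.3025 mcg/mL·h
Tail: C_last/k_e = 36.33/0.121 = 300.248
AUC_0→∞ (intramuscular injection) = 300.3025 + 300.248 = 600.5505 mcg/mL·h
F = (AUC_ev/D_ev)/(AUC_iv/D_iv) = (600.5505/40)/(631/20) = 15.0138/31.55 = 0.4759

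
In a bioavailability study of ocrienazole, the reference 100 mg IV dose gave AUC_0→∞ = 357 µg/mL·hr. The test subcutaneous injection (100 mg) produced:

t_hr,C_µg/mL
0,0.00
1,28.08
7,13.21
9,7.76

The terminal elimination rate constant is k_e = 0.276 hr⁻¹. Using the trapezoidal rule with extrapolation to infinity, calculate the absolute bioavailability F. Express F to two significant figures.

Trapezoidal AUC_0→9 (subcutaneous injection):
  [0→1]: (0.00+28.08)/2 × 1 = 14.04
  [1→7]: (28.08+13.21)/2 × 6 = 123.87
  [7→9]: (13.21+7.76)/2 × 2 = 20.97
  Sum = 158.88 µg/mL·hr
Tail: C_last/k_e = 7.76/0.276 = 28.116
AUC_0→∞ (subcutaneous injection) = 158.88 + 28.116 = 186.996 µg/mL·hr
F = (AUC_ev/D_ev)/(AUC_iv/D_iv) = (186.996/100)/(357/100) = 1.86996/3.57 = 0.5238

F = 0.52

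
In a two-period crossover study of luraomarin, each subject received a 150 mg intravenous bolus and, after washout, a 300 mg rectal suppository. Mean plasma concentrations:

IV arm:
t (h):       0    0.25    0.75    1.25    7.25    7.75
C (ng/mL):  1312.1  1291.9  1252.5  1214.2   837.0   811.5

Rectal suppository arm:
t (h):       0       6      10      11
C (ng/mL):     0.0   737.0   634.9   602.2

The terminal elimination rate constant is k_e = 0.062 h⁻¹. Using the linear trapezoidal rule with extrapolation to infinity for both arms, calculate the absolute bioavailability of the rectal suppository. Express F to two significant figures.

Trapezoidal AUC_0→7.75 (IV):
  [0→0.25]: (1312.1+1291.9)/2 × 0.25 = 325.5
  [0.25→0.75]: (1291.9+1252.5)/2 × 0.5 = 636.1
  [0.75→1.25]: (1252.5+1214.2)/2 × 0.5 = 616.675
  [1.25→7.25]: (1214.2+837.0)/2 × 6 = 6153.6
  [7.25→7.75]: (837.0+811.5)/2 × 0.5 = 412.125
  Sum = 8144.0 ng/mL·h
IV tail: 811.5/0.062 = 13088.710; AUC_iv,0→∞ = 8144.0 + 13088.710 = 21232.71 ng/mL·h
Trapezoidal AUC_0→11 (rectal suppository):
  [0→6]: (0.0+737.0)/2 × 6 = 2211.0
  [6→10]: (737.0+634.9)/2 × 4 = 2743.8
  [10→11]: (634.9+602.2)/2 × 1 = 618.55
  Sum = 5573.35 ng/mL·h
rectal suppository tail: 602.2/0.062 = 9712.903; AUC_ev,0→∞ = 5573.35 + 9712.903 = 15286.253 ng/mL·h
F = (AUC_ev/D_ev)/(AUC_iv/D_iv) = (15286.253/300)/(21232.71/150) = 50.9542/141.5514 = 0.3600

F = 0.36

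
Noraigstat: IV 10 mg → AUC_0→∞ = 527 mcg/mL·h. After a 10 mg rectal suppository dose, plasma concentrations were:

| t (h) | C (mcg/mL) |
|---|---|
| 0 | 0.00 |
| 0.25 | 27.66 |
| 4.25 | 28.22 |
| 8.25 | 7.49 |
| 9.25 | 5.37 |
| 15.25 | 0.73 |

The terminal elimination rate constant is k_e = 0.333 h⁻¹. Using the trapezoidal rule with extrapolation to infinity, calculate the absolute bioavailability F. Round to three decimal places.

F = 0.405

Trapezoidal AUC_0→15.25 (rectal suppository):
  [0→0.25]: (0.00+27.66)/2 × 0.25 = 3.4575
  [0.25→4.25]: (27.66+28.22)/2 × 4 = 111.76
  [4.25→8.25]: (28.22+7.49)/2 × 4 = 71.42
  [8.25→9.25]: (7.49+5.37)/2 × 1 = 6.43
  [9.25→15.25]: (5.37+0.73)/2 × 6 = 18.3
  Sum = 211.3675 mcg/mL·h
Tail: C_last/k_e = 0.73/0.333 = 2.192
AUC_0→∞ (rectal suppository) = 211.3675 + 2.192 = 213.5595 mcg/mL·h
F = (AUC_ev/D_ev)/(AUC_iv/D_iv) = (213.5595/10)/(527/10) = 21.35595/52.7 = 0.4052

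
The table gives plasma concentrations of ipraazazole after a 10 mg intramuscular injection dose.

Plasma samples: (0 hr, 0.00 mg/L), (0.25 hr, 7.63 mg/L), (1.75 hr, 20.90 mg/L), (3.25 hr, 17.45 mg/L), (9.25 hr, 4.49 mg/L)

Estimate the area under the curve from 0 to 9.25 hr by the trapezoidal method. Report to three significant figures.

AUC = 117 mg/L·hr

Trapezoidal AUC_0→9.25:
  [0→0.25]: (0.00+7.63)/2 × 0.25 = 0.95375
  [0.25→1.75]: (7.63+20.90)/2 × 1.5 = 21.3975
  [1.75→3.25]: (20.90+17.45)/2 × 1.5 = 28.7625
  [3.25→9.25]: (17.45+4.49)/2 × 6 = 65.82
  Sum = 116.93375 mg/L·hr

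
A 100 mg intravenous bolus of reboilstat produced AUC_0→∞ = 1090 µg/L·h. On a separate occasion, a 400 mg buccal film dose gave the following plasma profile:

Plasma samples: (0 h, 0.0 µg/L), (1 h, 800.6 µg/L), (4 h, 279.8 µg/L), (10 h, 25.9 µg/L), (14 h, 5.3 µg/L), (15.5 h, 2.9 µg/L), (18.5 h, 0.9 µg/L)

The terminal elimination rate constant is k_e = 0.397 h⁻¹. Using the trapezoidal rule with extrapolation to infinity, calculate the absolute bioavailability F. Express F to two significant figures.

Trapezoidal AUC_0→18.5 (buccal film):
  [0→1]: (0.0+800.6)/2 × 1 = 400.3
  [1→4]: (800.6+279.8)/2 × 3 = 1620.6
  [4→10]: (279.8+25.9)/2 × 6 = 917.1
  [10→14]: (25.9+5.3)/2 × 4 = 62.4
  [14→15.5]: (5.3+2.9)/2 × 1.5 = 6.15
  [15.5→18.5]: (2.9+0.9)/2 × 3 = 5.7
  Sum = 3012.25 µg/L·h
Tail: C_last/k_e = 0.9/0.397 = 2.267
AUC_0→∞ (buccal film) = 3012.25 + 2.267 = 3014.517 µg/L·h
F = (AUC_ev/D_ev)/(AUC_iv/D_iv) = (3014.517/400)/(1090/100) = 7.5362925/10.9 = 0.6914

F = 0.69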